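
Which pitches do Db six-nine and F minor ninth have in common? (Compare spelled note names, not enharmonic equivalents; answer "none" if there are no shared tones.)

Db six-nine: Db F Ab Bb Eb
F minor ninth: F Ab C Eb G
Common to both → F, Ab, Eb.

F Ab Eb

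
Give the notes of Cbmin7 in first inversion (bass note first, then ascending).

Ebb Gb Bbb Cb

In root position, Cbmin7 is Cb–Ebb–Gb–Bbb.
First inversion puts the third (Ebb) in the bass.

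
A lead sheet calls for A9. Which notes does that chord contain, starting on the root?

Root A, quality dominant ninth:
root → A
3rd (major 3rd) → C#
5th (perfect 5th) → E
7th (minor 7th) → G
9th (major 9th) → B

A – C# – E – G – B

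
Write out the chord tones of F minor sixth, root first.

F  Ab  C  D

F minor sixth is a minor sixth built on F.
- root: F
- minor 3rd: Ab
- perfect 5th: C
- major 6th: D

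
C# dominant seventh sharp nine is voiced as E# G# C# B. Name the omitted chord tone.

D##

The full C# dominant seventh sharp nine chord is C#, E#, G#, B, D##.
Comparing with the voicing, the augmented 9th (9th) — D## — is absent.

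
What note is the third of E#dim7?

G#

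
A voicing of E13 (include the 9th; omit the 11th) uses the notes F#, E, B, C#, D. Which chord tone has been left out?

The full E13 chord is E, G#, B, D, F#, C#.
Comparing with the voicing, the major 3rd (3rd) — G# — is absent.

G#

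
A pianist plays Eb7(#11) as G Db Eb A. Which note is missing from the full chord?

Eb7(#11) = Eb, G, Bb, Db, A. The voicing lacks the 5th (perfect 5th), Bb.

Bb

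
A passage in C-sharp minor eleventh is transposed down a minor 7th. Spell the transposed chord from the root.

D-sharp F-sharp A-sharp C-sharp E-sharp G-sharp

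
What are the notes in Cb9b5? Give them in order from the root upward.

Cb, Eb, Gbb, Bbb, Db

Cb9b5 is a dominant ninth flat five built on Cb.
Cb — root
Eb — major 3rd
Gbb — diminished 5th
Bbb — minor 7th
Db — major 9th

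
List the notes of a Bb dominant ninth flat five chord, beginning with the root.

B-flat D F-flat A-flat C

Root B-flat, quality dominant ninth flat five:
Root: B-flat
Major 3rd (3rd): D
Diminished 5th (5th): F-flat
Minor 7th (7th): A-flat
Major 9th (9th): C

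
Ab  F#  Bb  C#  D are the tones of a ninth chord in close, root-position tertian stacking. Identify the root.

Bb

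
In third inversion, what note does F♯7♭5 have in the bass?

E

F♯7♭5 in root position is F#–A#–C–E.
Third inversion places the seventh in the bass, which is E.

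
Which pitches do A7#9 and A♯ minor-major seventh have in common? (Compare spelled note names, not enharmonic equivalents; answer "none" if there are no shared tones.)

C#

A7#9: A C# E G B#
A♯ minor-major seventh: A# C# E# G##
Common to both → C#.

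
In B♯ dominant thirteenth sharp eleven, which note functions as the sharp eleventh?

E-double-sharp

Root of B♯ dominant thirteenth sharp eleven = B-sharp. The 11th is an augmented 11th: B-sharp up an augmented 11th → E-double-sharp.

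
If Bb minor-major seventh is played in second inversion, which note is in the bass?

Bb minor-major seventh = B-flat–D-flat–F–A. Second inversion → fifth in the bass = F.

F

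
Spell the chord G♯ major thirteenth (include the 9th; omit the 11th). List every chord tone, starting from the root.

G# – B# – D# – F## – A# – E#

G♯ major thirteenth: major thirteenth on G#.
root → G#
3rd (major 3rd) → B#
5th (perfect 5th) → D#
7th (major 7th) → F##
9th (major 9th) → A#
13th (major 13th) → E#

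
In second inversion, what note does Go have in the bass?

Go in root position is G–B♭–D♭.
Second inversion places the fifth in the bass, which is D♭.

D♭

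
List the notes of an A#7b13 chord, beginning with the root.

A# – C## – E# – G# – F#

A#7b13 is a dominant seventh flat thirteen built on A#.
root → A#
3rd (major 3rd) → C##
5th (perfect 5th) → E#
7th (minor 7th) → G#
13th (minor 13th) → F#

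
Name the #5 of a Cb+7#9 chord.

G

Root of Cb+7#9 = Cb. The 5th is an augmented 5th: Cb up an augmented 5th → G.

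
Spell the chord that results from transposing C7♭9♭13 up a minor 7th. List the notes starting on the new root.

Transposed root: C → Bb (minor 7th up). So we spell Bb dominant seventh flat nine flat thirteen:
- root: Bb
- major 3rd: D
- perfect 5th: F
- minor 7th: Ab
- minor 9th: Cb
- minor 13th: Gb

Bb, D, F, Ab, Cb, Gb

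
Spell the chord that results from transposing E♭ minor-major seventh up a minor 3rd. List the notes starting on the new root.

G-flat B-double-flat D-flat F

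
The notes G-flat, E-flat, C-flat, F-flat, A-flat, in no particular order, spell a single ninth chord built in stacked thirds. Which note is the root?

F-flat

Arranged so that each adjacent pair is a third by letter name: F-flat – A-flat – C-flat – E-flat – G-flat.
The bottom of that stack, F-flat, is the root (this is F-flat major ninth).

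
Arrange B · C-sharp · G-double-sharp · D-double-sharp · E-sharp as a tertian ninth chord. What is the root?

C-sharp

Arranged so that each adjacent pair is a third by letter name: C-sharp – E-sharp – G-double-sharp – B – D-double-sharp.
The bottom of that stack, C-sharp, is the root (this is C-sharp dominant seventh sharp nine sharp five).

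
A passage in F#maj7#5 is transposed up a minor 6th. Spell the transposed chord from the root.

D F♯ A♯ C♯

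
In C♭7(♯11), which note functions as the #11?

F

C♭7(♯11) is built on Cb; its 11th is an augmented 11th above the root.
A fourth above C uses the letter F, and the augmented 11th above Cb is F.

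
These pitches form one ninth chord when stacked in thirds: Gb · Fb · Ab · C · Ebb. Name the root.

Arranged so that each adjacent pair is a third by letter name: Fb – Ab – C – Ebb – Gb.
The bottom of that stack, Fb, is the root (this is Fb dominant ninth sharp five).

Fb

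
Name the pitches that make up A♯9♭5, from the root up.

A♯, C𝄪, E, G♯, B♯

A♯9♭5 is a dominant ninth flat five built on A♯.
A♯ — root
C𝄪 — major 3rd
E — diminished 5th
G♯ — minor 7th
B♯ — major 9th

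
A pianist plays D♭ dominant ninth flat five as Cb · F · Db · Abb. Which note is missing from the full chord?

The full D♭ dominant ninth flat five chord is Db, F, Abb, Cb, Eb.
Comparing with the voicing, the major 9th (9th) — Eb — is absent.

Eb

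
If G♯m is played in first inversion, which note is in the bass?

G♯m in root position is G#–B–D#.
First inversion places the third in the bass, which is B.

B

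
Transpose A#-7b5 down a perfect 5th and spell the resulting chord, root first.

A# down a perfect 5th → D#. New chord: D# half-diminished seventh.
Root: D#
Minor 3rd (3rd): F#
Diminished 5th (5th): A
Minor 7th (7th): C#

D#, F#, A, C#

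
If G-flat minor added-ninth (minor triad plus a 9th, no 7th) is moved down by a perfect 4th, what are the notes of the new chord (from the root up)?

Gb down a perfect 4th → Db. New chord: Db minor added-ninth.
Root: Db
Minor 3rd (3rd): Fb
Perfect 5th (5th): Ab
Major 9th (9th): Eb

Db  Fb  Ab  Eb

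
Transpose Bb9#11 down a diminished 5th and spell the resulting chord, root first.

E G# B D F# A#

Bb down a diminished 5th → E. New chord: E dominant ninth sharp eleven.
Root: E
Major 3rd (3rd): G#
Perfect 5th (5th): B
Minor 7th (7th): D
Major 9th (9th): F#
Augmented 11th (11th): A#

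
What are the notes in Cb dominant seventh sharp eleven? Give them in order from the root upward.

C-flat  E-flat  G-flat  B-double-flat  F

Root C-flat, quality dominant seventh sharp eleven:
C-flat — root
E-flat — major 3rd
G-flat — perfect 5th
B-double-flat — minor 7th
F — augmented 11th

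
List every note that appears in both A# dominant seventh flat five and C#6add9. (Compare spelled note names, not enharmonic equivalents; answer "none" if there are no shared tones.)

A# dominant seventh flat five = A#, C##, E, G#.
C#6add9 = C#, E#, G#, A#, D#.
Shared: A#, G#.

A# G#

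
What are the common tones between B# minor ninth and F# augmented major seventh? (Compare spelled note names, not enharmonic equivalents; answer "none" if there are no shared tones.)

B# minor ninth: B-sharp D-sharp F-double-sharp A-sharp C-double-sharp
F# augmented major seventh: F-sharp A-sharp C-double-sharp E-sharp
Common to both → A-sharp, C-double-sharp.

A-sharp, C-double-sharp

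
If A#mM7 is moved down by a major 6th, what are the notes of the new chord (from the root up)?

A major 6th down from A# is C#, so the new chord is C# minor-major seventh.
root → C#
3rd (minor 3rd) → E
5th (perfect 5th) → G#
7th (major 7th) → B#

C# E G# B#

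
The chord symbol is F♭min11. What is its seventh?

Root of F♭min11 = Fb. The 7th is a minor 7th: Fb up a minor 7th → Ebb.

Ebb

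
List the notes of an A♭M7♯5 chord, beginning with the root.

Ab, C, E, G

Root Ab, quality augmented major seventh:
Root: Ab
Major 3rd (3rd): C
Augmented 5th (5th): E
Major 7th (7th): G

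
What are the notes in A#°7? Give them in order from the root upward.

Root A#, quality diminished seventh:
A# — root
C# — minor 3rd
E — diminished 5th
G — diminished 7th

A# C# E G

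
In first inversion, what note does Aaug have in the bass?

C♯

Aaug = A–C♯–E♯. First inversion → third in the bass = C♯.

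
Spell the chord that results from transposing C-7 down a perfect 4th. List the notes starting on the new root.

Transposed root: C → G (perfect 4th down). So we spell G minor seventh:
root → G
3rd (minor 3rd) → Bb
5th (perfect 5th) → D
7th (minor 7th) → F

G – Bb – D – F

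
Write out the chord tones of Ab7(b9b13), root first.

Ab – C – Eb – Gb – Bbb – Fb

Root Ab, quality dominant seventh flat nine flat thirteen:
- root: Ab
- major 3rd: C
- perfect 5th: Eb
- minor 7th: Gb
- minor 9th: Bbb
- minor 13th: Fb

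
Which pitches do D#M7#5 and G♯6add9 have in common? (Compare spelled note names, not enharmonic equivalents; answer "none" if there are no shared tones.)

D#M7#5 = D#, F##, A##, C##.
G♯6add9 = G#, B#, D#, E#, A#.
Shared: D#.

D#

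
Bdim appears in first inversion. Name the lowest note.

Bdim in root position is B–D–F.
First inversion places the third in the bass, which is D.

D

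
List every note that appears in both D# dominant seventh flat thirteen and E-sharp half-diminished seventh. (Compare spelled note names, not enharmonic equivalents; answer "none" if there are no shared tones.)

D-sharp B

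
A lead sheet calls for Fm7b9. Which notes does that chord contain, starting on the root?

Root F, quality minor seventh flat nine:
Root: F
Minor 3rd (3rd): Ab
Perfect 5th (5th): C
Minor 7th (7th): Eb
Minor 9th (9th): Gb

F, Ab, C, Eb, Gb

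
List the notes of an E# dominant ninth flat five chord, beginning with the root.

E# dominant ninth flat five: dominant ninth flat five on E#.
root → E#
3rd (major 3rd) → G##
5th (diminished 5th) → B
7th (minor 7th) → D#
9th (major 9th) → F##

E#, G##, B, D#, F##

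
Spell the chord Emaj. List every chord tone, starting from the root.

Root E, quality major triad:
E — root
G♯ — major 3rd
B — perfect 5th

E, G♯, B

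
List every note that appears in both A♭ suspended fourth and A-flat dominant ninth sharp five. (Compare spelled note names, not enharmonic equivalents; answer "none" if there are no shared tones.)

A♭ suspended fourth = A-flat, D-flat, E-flat.
A-flat dominant ninth sharp five = A-flat, C, E, G-flat, B-flat.
Shared: A-flat.

A-flat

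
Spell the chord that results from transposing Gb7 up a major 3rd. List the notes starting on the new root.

Bb, D, F, Ab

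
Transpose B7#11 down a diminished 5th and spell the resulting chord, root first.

E#  G##  B#  D#  A##

Transposed root: B → E# (diminished 5th down). So we spell E# dominant seventh sharp eleven:
root → E#
3rd (major 3rd) → G##
5th (perfect 5th) → B#
7th (minor 7th) → D#
11th (augmented 11th) → A##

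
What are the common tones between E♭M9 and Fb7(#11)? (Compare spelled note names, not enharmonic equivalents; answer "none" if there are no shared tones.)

Bb

E♭M9 = Eb, G, Bb, D, F.
Fb7(#11) = Fb, Ab, Cb, Ebb, Bb.
Shared: Bb.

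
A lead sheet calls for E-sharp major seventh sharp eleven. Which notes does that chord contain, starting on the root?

E-sharp G-double-sharp B-sharp D-double-sharp A-double-sharp

E-sharp major seventh sharp eleven is a major seventh sharp eleven built on E-sharp.
Root: E-sharp
Major 3rd (3rd): G-double-sharp
Perfect 5th (5th): B-sharp
Major 7th (7th): D-double-sharp
Augmented 11th (11th): A-double-sharp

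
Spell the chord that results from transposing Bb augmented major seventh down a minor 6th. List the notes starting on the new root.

D F# A# C#

Transposed root: Bb → D (minor 6th down). So we spell D augmented major seventh:
Root: D
Major 3rd (3rd): F#
Augmented 5th (5th): A#
Major 7th (7th): C#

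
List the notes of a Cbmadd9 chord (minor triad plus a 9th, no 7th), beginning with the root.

Cbmadd9 is a minor added-ninth built on Cb.
Cb — root
Ebb — minor 3rd
Gb — perfect 5th
Db — major 9th

Cb – Ebb – Gb – Db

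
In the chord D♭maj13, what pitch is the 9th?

Eb

Root of D♭maj13 = Db. The 9th is a major 9th: Db up a major 9th → Eb.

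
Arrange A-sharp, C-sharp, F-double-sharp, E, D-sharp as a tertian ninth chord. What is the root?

Arranged so that each adjacent pair is a third by letter name: D-sharp – F-double-sharp – A-sharp – C-sharp – E.
The bottom of that stack, D-sharp, is the root (this is D-sharp dominant seventh flat nine).

D-sharp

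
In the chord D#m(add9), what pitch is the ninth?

D#m(add9) is built on D#; its 9th is a major 9th above the root.
A second above D uses the letter E, and the major 9th above D# is E#.

E#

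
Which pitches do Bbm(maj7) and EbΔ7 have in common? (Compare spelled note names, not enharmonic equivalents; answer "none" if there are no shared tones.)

Bb

Bbm(maj7) = Bb, Db, F, A.
EbΔ7 = Eb, G, Bb, D.
Shared: Bb.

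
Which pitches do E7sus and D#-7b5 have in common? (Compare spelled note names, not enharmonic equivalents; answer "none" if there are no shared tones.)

E7sus: E A B D
D#-7b5: D# F# A C#
Common to both → A.

A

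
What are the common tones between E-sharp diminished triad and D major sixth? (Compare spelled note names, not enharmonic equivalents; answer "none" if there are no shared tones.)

E-sharp diminished triad: E-sharp G-sharp B
D major sixth: D F-sharp A B
Common to both → B.

B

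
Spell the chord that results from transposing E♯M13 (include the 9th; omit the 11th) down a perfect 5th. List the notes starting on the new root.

A#, C##, E#, G##, B#, F##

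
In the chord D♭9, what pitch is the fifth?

Ab

D♭9 is built on Db; its 5th is a perfect 5th above the root.
A fifth above D uses the letter A, and the perfect 5th above Db is Ab.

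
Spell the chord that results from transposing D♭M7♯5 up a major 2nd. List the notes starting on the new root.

A major 2nd up from Db is Eb, so the new chord is Eb augmented major seventh.
Eb — root
G — major 3rd
B — augmented 5th
D — major 7th

Eb, G, B, D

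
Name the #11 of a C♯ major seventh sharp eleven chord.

F-double-sharp

C♯ major seventh sharp eleven is built on C-sharp; its 11th is an augmented 11th above the root.
A fourth above C uses the letter F, and the augmented 11th above C-sharp is F-double-sharp.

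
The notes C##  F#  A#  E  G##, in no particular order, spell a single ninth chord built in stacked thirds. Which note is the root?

F#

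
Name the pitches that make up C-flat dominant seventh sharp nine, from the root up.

C-flat dominant seventh sharp nine is a dominant seventh sharp nine built on C-flat.
C-flat — root
E-flat — major 3rd
G-flat — perfect 5th
B-double-flat — minor 7th
D — augmented 9th

C-flat E-flat G-flat B-double-flat D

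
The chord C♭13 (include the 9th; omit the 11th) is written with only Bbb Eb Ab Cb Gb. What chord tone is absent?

Db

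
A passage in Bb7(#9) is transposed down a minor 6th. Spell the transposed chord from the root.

D, F#, A, C, E#

Transposed root: Bb → D (minor 6th down). So we spell D dominant seventh sharp nine:
D — root
F# — major 3rd
A — perfect 5th
C — minor 7th
E# — augmented 9th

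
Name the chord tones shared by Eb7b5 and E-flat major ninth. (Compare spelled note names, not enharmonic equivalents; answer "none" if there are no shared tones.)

Eb7b5: E♭ G B𝄫 D♭
E-flat major ninth: E♭ G B♭ D F
Common to both → E♭, G.

E♭, G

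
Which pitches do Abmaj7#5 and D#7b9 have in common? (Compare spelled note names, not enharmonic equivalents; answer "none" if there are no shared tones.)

E

Abmaj7#5 = Ab, C, E, G.
D#7b9 = D#, F##, A#, C#, E.
Shared: E.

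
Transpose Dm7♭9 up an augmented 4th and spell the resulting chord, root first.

An augmented 4th up from D is G#, so the new chord is G# minor seventh flat nine.
G# — root
B — minor 3rd
D# — perfect 5th
F# — minor 7th
A — minor 9th

G#, B, D#, F#, A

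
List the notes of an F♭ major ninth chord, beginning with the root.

F♭ major ninth is a major ninth built on Fb.
root → Fb
3rd (major 3rd) → Ab
5th (perfect 5th) → Cb
7th (major 7th) → Eb
9th (major 9th) → Gb

Fb, Ab, Cb, Eb, Gb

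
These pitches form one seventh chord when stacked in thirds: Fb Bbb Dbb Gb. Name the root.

Gb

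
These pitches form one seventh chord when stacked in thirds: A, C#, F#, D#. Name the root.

Arranged so that each adjacent pair is a third by letter name: D# – F# – A – C#.
The bottom of that stack, D#, is the root (this is D# half-diminished seventh).

D#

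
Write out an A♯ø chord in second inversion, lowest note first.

In root position, A♯ø is A#–C#–E–G#.
Second inversion puts the fifth (E) in the bass.

E – G# – A# – C#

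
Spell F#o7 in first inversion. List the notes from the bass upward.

F#o7 = F#–A–C–Eb; first inversion → third (A) lowest.

A  C  Eb  F#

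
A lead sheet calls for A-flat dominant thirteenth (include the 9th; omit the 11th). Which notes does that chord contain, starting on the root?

A-flat dominant thirteenth: dominant thirteenth on Ab.
Root: Ab
Major 3rd (3rd): C
Perfect 5th (5th): Eb
Minor 7th (7th): Gb
Major 9th (9th): Bb
Major 13th (13th): F

Ab C Eb Gb Bb F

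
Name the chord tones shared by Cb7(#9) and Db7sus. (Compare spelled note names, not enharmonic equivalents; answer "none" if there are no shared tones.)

Cb7(#9) = Cb, Eb, Gb, Bbb, D.
Db7sus = Db, Gb, Ab, Cb.
Shared: Cb, Gb.

Cb – Gb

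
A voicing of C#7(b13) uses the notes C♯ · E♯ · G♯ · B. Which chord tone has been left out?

C#7(b13) = C♯, E♯, G♯, B, A. The voicing lacks the 13th (minor 13th), A.

A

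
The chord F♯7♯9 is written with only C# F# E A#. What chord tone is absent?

G##

F♯7♯9 = F#, A#, C#, E, G##. The voicing lacks the 9th (augmented 9th), G##.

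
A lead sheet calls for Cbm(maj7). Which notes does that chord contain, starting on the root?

Cbm(maj7) is a minor-major seventh built on Cb.
Cb — root
Ebb — minor 3rd
Gb — perfect 5th
Bb — major 7th

Cb – Ebb – Gb – Bb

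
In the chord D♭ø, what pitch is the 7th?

D♭ø is built on Db; its 7th is a minor 7th above the root.
A seventh above D uses the letter C, and the minor 7th above Db is Cb.

Cb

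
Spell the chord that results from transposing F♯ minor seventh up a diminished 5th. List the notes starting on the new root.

Transposed root: F# → C (diminished 5th up). So we spell C minor seventh:
C — root
Eb — minor 3rd
G — perfect 5th
Bb — minor 7th

C, Eb, G, Bb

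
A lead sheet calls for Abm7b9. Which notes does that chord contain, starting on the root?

Ab  Cb  Eb  Gb  Bbb

Abm7b9: minor seventh flat nine on Ab.
Root: Ab
Minor 3rd (3rd): Cb
Perfect 5th (5th): Eb
Minor 7th (7th): Gb
Minor 9th (9th): Bbb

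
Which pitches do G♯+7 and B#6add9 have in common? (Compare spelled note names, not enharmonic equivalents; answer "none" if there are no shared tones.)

B# – D##

G♯+7 = G#, B#, D##, F#.
B#6add9 = B#, D##, F##, G##, C##.
Shared: B#, D##.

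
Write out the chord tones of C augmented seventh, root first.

C augmented seventh is an augmented seventh built on C.
C — root
E — major 3rd
G# — augmented 5th
Bb — minor 7th

C, E, G#, Bb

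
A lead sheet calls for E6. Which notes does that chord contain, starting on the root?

E6 is a major sixth built on E.
Root: E
Major 3rd (3rd): G♯
Perfect 5th (5th): B
Major 6th (6th): C♯

E – G♯ – B – C♯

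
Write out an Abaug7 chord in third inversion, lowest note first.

In root position, Abaug7 is Ab–C–E–Gb.
Third inversion puts the seventh (Gb) in the bass.

Gb, Ab, C, E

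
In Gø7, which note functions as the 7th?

F

Gø7 is built on G; its 7th is a minor 7th above the root.
A seventh above G uses the letter F, and the minor 7th above G is F.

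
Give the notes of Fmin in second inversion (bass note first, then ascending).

In root position, Fmin is F–Ab–C.
Second inversion puts the fifth (C) in the bass.

C, F, Ab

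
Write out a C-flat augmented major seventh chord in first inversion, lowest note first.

E-flat  G  B-flat  C-flat

C-flat augmented major seventh = C-flat–E-flat–G–B-flat; first inversion → third (E-flat) lowest.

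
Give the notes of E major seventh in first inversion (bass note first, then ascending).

G#  B  D#  E

In root position, E major seventh is E–G#–B–D#.
First inversion puts the third (G#) in the bass.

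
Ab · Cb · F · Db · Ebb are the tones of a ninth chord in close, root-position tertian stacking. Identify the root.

Arranged so that each adjacent pair is a third by letter name: Db – F – Ab – Cb – Ebb.
The bottom of that stack, Db, is the root (this is Db dominant seventh flat nine).

Db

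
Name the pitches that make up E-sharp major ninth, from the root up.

Root E-sharp, quality major ninth:
E-sharp — root
G-double-sharp — major 3rd
B-sharp — perfect 5th
D-double-sharp — major 7th
F-double-sharp — major 9th

E-sharp G-double-sharp B-sharp D-double-sharp F-double-sharp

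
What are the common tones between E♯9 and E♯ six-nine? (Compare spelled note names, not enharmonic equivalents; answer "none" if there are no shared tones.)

E♯9: E# G## B# D# F##
E♯ six-nine: E# G## B# C## F##
Common to both → E#, G##, B#, F##.

E#, G##, B#, F##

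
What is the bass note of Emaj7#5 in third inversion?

Emaj7#5 in root position is E–G#–B#–D#.
Third inversion places the seventh in the bass, which is D#.

D#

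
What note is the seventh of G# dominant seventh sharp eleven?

F♯

G# dominant seventh sharp eleven is built on G♯; its 7th is a minor 7th above the root.
A seventh above G uses the letter F, and the minor 7th above G♯ is F♯.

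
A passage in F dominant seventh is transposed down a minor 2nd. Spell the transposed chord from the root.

E  G-sharp  B  D

F down a minor 2nd → E. New chord: E dominant seventh.
- root: E
- major 3rd: G-sharp
- perfect 5th: B
- minor 7th: D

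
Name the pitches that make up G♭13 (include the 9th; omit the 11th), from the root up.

Gb  Bb  Db  Fb  Ab  Eb

G♭13: dominant thirteenth on Gb.
- root: Gb
- major 3rd: Bb
- perfect 5th: Db
- minor 7th: Fb
- major 9th: Ab
- major 13th: Eb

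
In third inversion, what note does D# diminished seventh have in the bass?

D# diminished seventh = D-sharp–F-sharp–A–C. Third inversion → seventh in the bass = C.

C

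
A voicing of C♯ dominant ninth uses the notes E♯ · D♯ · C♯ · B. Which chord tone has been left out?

G♯

The full C♯ dominant ninth chord is C♯, E♯, G♯, B, D♯.
Comparing with the voicing, the perfect 5th (5th) — G♯ — is absent.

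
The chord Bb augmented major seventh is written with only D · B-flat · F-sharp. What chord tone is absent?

Bb augmented major seventh = B-flat, D, F-sharp, A. The voicing lacks the 7th (major 7th), A.

A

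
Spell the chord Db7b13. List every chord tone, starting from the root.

Root Db, quality dominant seventh flat thirteen:
root → Db
3rd (major 3rd) → F
5th (perfect 5th) → Ab
7th (minor 7th) → Cb
13th (minor 13th) → Bbb

Db F Ab Cb Bbb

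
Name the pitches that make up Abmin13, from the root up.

Ab – Cb – Eb – Gb – Bb – Db – F

Abmin13 is a minor thirteenth built on Ab.
Ab — root
Cb — minor 3rd
Eb — perfect 5th
Gb — minor 7th
Bb — major 9th
Db — perfect 11th
F — major 13th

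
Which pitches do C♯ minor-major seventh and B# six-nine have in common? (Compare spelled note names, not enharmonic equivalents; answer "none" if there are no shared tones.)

B-sharp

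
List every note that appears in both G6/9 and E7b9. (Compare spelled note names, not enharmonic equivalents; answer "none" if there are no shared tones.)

B D E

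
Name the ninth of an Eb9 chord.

Eb9 is built on Eb; its 9th is a major 9th above the root.
A second above E uses the letter F, and the major 9th above Eb is F.

F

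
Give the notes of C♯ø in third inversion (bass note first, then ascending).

B C# E G

In root position, C♯ø is C#–E–G–B.
Third inversion puts the seventh (B) in the bass.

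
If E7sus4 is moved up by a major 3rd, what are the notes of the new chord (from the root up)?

G# C# D# F#

Transposed root: E → G# (major 3rd up). So we spell G# dominant seventh suspended fourth:
Root: G#
Perfect 4th (4th): C#
Perfect 5th (5th): D#
Minor 7th (7th): F#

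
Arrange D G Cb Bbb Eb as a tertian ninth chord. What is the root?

Cb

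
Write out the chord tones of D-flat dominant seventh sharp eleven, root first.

Db, F, Ab, Cb, G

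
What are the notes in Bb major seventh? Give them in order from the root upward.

Bb major seventh: major seventh on B♭.
Root: B♭
Major 3rd (3rd): D
Perfect 5th (5th): F
Major 7th (7th): A

B♭, D, F, A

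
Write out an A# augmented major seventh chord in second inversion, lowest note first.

A# augmented major seventh = A-sharp–C-double-sharp–E-double-sharp–G-double-sharp; second inversion → fifth (E-double-sharp) lowest.

E-double-sharp  G-double-sharp  A-sharp  C-double-sharp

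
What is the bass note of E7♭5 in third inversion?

D

E7♭5 = E–G♯–B♭–D. Third inversion → seventh in the bass = D.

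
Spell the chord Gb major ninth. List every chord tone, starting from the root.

G-flat B-flat D-flat F A-flat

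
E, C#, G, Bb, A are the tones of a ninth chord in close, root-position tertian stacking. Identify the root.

A

Stacking in thirds gives A – C# – E – G – Bb, so A is the root — A dominant seventh flat nine.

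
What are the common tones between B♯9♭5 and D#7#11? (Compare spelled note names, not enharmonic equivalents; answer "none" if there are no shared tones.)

A#

B♯9♭5: B# D## F# A# C##
D#7#11: D# F## A# C# G##
Common to both → A#.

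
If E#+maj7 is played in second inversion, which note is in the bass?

B##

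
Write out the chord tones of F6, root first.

F, A, C, D

F6: major sixth on F.
root → F
3rd (major 3rd) → A
5th (perfect 5th) → C
6th (major 6th) → D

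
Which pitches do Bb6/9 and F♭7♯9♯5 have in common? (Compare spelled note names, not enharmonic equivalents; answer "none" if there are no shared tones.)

G – C

Bb6/9 = Bb, D, F, G, C.
F♭7♯9♯5 = Fb, Ab, C, Ebb, G.
Shared: G, C.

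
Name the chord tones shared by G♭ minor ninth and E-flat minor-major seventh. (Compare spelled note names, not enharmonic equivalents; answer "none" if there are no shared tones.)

G-flat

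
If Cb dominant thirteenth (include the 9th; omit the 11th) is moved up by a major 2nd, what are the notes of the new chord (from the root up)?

D♭  F  A♭  C♭  E♭  B♭

A major 2nd up from C♭ is D♭, so the new chord is D♭ dominant thirteenth.
Root: D♭
Major 3rd (3rd): F
Perfect 5th (5th): A♭
Minor 7th (7th): C♭
Major 9th (9th): E♭
Major 13th (13th): B♭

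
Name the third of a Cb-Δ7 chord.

Cb-Δ7 is built on Cb; its 3rd is a minor 3rd above the root.
A third above C uses the letter E, and the minor 3rd above Cb is Ebb.

Ebb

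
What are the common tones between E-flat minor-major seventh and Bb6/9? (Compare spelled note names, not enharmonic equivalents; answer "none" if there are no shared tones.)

Bb  D

E-flat minor-major seventh = Eb, Gb, Bb, D.
Bb6/9 = Bb, D, F, G, C.
Shared: Bb, D.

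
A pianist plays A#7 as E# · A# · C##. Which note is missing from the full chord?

G#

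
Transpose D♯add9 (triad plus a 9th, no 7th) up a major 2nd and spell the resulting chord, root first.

E#, G##, B#, F##

D# up a major 2nd → E#. New chord: E# added-ninth.
Root: E#
Major 3rd (3rd): G##
Perfect 5th (5th): B#
Major 9th (9th): F##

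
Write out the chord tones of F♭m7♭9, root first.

Root Fb, quality minor seventh flat nine:
- root: Fb
- minor 3rd: Abb
- perfect 5th: Cb
- minor 7th: Ebb
- minor 9th: Gbb

Fb, Abb, Cb, Ebb, Gbb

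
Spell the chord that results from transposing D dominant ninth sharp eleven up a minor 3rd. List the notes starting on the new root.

Transposed root: D → F (minor 3rd up). So we spell F dominant ninth sharp eleven:
F — root
A — major 3rd
C — perfect 5th
E-flat — minor 7th
G — major 9th
B — augmented 11th

F, A, C, E-flat, G, B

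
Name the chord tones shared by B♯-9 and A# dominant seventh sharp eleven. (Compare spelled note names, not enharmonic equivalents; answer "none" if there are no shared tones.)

A♯, C𝄪

B♯-9 = B♯, D♯, F𝄪, A♯, C𝄪.
A# dominant seventh sharp eleven = A♯, C𝄪, E♯, G♯, D𝄪.
Shared: A♯, C𝄪.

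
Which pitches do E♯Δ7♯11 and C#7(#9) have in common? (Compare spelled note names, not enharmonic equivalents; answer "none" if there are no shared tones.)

E♯Δ7♯11: E♯ G𝄪 B♯ D𝄪 A𝄪
C#7(#9): C♯ E♯ G♯ B D𝄪
Common to both → E♯, D𝄪.

E♯, D𝄪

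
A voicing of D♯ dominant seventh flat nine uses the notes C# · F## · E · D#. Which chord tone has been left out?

The full D♯ dominant seventh flat nine chord is D#, F##, A#, C#, E.
Comparing with the voicing, the perfect 5th (5th) — A# — is absent.

A#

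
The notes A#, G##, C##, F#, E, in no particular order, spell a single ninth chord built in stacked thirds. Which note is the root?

F#

Arranged so that each adjacent pair is a third by letter name: F# – A# – C## – E – G##.
The bottom of that stack, F#, is the root (this is F# dominant seventh sharp nine sharp five).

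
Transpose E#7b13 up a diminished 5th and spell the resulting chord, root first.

B D# F# A G

A diminished 5th up from E# is B, so the new chord is B dominant seventh flat thirteen.
B — root
D# — major 3rd
F# — perfect 5th
A — minor 7th
G — minor 13th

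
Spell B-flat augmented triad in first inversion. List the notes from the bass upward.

B-flat augmented triad = B-flat–D–F-sharp; first inversion → third (D) lowest.

D, F-sharp, B-flat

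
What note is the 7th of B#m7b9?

Root of B#m7b9 = B#. The 7th is a minor 7th: B# up a minor 7th → A#.

A#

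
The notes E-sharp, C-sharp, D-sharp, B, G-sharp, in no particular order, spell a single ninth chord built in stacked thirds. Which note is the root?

Stacking in thirds gives C-sharp – E-sharp – G-sharp – B – D-sharp, so C-sharp is the root — C-sharp dominant ninth.

C-sharp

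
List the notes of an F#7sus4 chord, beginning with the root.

F# – B – C# – E

F#7sus4: dominant seventh suspended fourth on F#.
Root: F#
Perfect 4th (4th): B
Perfect 5th (5th): C#
Minor 7th (7th): E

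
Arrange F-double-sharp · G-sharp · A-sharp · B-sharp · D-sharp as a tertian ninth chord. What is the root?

Stacking in thirds gives G-sharp – B-sharp – D-sharp – F-double-sharp – A-sharp, so G-sharp is the root — G-sharp major ninth.

G-sharp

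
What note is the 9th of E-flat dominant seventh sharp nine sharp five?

E-flat dominant seventh sharp nine sharp five is built on E♭; its 9th is an augmented 9th above the root.
A second above E uses the letter F, and the augmented 9th above E♭ is F♯.

F♯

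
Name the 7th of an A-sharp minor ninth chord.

A-sharp minor ninth is built on A#; its 7th is a minor 7th above the root.
A seventh above A uses the letter G, and the minor 7th above A# is G#.

G#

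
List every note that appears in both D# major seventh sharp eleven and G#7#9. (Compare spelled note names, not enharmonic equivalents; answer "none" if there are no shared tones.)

D#

D# major seventh sharp eleven: D# F## A# C## G##
G#7#9: G# B# D# F# A##
Common to both → D#.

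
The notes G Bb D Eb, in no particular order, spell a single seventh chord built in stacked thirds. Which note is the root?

Stacking in thirds gives Eb – G – Bb – D, so Eb is the root — Eb major seventh.

Eb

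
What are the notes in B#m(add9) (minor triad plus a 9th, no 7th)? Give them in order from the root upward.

B♯ – D♯ – F𝄪 – C𝄪

B#m(add9): minor added-ninth on B♯.
Root: B♯
Minor 3rd (3rd): D♯
Perfect 5th (5th): F𝄪
Major 9th (9th): C𝄪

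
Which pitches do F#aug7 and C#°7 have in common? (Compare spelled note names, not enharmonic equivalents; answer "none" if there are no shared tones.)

E

F#aug7: F# A# C## E
C#°7: C# E G Bb
Common to both → E.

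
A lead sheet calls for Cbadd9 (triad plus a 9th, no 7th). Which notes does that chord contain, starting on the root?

Cb Eb Gb Db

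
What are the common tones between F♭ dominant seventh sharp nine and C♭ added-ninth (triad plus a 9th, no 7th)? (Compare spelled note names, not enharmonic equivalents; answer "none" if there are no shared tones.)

F♭ dominant seventh sharp nine: F-flat A-flat C-flat E-double-flat G
C♭ added-ninth: C-flat E-flat G-flat D-flat
Common to both → C-flat.

C-flat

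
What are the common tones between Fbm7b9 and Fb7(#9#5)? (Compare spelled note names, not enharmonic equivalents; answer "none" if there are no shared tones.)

Fb, Ebb

Fbm7b9 = Fb, Abb, Cb, Ebb, Gbb.
Fb7(#9#5) = Fb, Ab, C, Ebb, G.
Shared: Fb, Ebb.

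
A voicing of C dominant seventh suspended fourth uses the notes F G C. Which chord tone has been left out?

The full C dominant seventh suspended fourth chord is C, F, G, B-flat.
Comparing with the voicing, the minor 7th (7th) — B-flat — is absent.

B-flat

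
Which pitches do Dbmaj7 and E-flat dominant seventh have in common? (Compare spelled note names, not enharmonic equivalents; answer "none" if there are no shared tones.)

Db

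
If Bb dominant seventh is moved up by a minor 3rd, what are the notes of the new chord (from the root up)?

Db, F, Ab, Cb

A minor 3rd up from Bb is Db, so the new chord is Db dominant seventh.
Root: Db
Major 3rd (3rd): F
Perfect 5th (5th): Ab
Minor 7th (7th): Cb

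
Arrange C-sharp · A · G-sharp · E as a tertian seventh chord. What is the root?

Arranged so that each adjacent pair is a third by letter name: A – C-sharp – E – G-sharp.
The bottom of that stack, A, is the root (this is A major seventh).

A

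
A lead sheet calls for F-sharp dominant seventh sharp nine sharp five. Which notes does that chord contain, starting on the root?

F-sharp dominant seventh sharp nine sharp five is a dominant seventh sharp nine sharp five built on F-sharp.
F-sharp — root
A-sharp — major 3rd
C-double-sharp — augmented 5th
E — minor 7th
G-double-sharp — augmented 9th

F-sharp, A-sharp, C-double-sharp, E, G-double-sharp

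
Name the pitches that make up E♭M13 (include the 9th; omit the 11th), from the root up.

Eb, G, Bb, D, F, C

E♭M13 is a major thirteenth built on Eb.
Root: Eb
Major 3rd (3rd): G
Perfect 5th (5th): Bb
Major 7th (7th): D
Major 9th (9th): F
Major 13th (13th): C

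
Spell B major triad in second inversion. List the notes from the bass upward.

B major triad = B–D-sharp–F-sharp; second inversion → fifth (F-sharp) lowest.

F-sharp, B, D-sharp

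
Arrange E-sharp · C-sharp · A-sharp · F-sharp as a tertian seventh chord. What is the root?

F-sharp

Stacking in thirds gives F-sharp – A-sharp – C-sharp – E-sharp, so F-sharp is the root — F-sharp major seventh.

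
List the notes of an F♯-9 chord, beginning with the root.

F#, A, C#, E, G#

F♯-9 is a minor ninth built on F#.
root → F#
3rd (minor 3rd) → A
5th (perfect 5th) → C#
7th (minor 7th) → E
9th (major 9th) → G#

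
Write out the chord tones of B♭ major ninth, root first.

B-flat  D  F  A  C

Root B-flat, quality major ninth:
- root: B-flat
- major 3rd: D
- perfect 5th: F
- major 7th: A
- major 9th: C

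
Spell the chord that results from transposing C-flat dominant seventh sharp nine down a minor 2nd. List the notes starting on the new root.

B-flat, D, F, A-flat, C-sharp

Transposed root: C-flat → B-flat (minor 2nd down). So we spell B-flat dominant seventh sharp nine:
- root: B-flat
- major 3rd: D
- perfect 5th: F
- minor 7th: A-flat
- augmented 9th: C-sharp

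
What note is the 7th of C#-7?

C#-7 is built on C#; its 7th is a minor 7th above the root.
A seventh above C uses the letter B, and the minor 7th above C# is B.

B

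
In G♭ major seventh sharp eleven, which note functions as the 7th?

G♭ major seventh sharp eleven is built on Gb; its 7th is a major 7th above the root.
A seventh above G uses the letter F, and the major 7th above Gb is F.

F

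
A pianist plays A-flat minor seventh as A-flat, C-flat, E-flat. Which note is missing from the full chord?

A-flat minor seventh = A-flat, C-flat, E-flat, G-flat. The voicing lacks the 7th (minor 7th), G-flat.

G-flat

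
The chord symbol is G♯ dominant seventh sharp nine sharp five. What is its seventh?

F-sharp

Root of G♯ dominant seventh sharp nine sharp five = G-sharp. The 7th is a minor 7th: G-sharp up a minor 7th → F-sharp.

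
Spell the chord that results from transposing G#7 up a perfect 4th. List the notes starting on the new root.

C#, E#, G#, B

A perfect 4th up from G# is C#, so the new chord is C# dominant seventh.
Root: C#
Major 3rd (3rd): E#
Perfect 5th (5th): G#
Minor 7th (7th): B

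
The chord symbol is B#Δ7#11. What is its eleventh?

E𝄪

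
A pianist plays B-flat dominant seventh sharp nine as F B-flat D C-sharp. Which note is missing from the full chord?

The full B-flat dominant seventh sharp nine chord is B-flat, D, F, A-flat, C-sharp.
Comparing with the voicing, the minor 7th (7th) — A-flat — is absent.

A-flat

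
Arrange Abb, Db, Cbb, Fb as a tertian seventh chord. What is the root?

Db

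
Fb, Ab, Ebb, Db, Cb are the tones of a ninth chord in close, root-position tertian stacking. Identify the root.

Db

Stacking in thirds gives Db – Fb – Ab – Cb – Ebb, so Db is the root — Db minor seventh flat nine.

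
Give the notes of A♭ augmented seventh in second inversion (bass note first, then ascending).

E, G♭, A♭, C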